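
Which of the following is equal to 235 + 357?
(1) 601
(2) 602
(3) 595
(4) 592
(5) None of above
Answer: 4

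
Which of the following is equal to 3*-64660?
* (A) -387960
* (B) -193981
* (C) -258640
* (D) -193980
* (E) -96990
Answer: D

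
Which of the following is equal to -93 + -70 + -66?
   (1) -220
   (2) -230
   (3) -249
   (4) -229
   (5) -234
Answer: 4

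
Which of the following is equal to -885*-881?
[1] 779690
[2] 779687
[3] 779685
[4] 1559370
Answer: 3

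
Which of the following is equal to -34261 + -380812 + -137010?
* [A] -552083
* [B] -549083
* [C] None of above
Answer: A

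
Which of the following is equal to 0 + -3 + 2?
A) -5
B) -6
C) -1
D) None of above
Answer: C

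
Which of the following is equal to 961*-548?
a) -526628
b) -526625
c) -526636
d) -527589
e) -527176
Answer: a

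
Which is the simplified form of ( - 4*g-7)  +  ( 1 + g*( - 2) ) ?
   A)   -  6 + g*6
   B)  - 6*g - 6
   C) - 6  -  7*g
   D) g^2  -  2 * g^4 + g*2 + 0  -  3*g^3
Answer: B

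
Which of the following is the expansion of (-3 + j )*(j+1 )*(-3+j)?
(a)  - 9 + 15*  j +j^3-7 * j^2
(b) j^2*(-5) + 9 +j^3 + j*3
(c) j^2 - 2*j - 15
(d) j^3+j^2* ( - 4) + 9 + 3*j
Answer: b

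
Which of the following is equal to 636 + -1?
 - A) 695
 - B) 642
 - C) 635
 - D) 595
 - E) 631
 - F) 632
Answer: C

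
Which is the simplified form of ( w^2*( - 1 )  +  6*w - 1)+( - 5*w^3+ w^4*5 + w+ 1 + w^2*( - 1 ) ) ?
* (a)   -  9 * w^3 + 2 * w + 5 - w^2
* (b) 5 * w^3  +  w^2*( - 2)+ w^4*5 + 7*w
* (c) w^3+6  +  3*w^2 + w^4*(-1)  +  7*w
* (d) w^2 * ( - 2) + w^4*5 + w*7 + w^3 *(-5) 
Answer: d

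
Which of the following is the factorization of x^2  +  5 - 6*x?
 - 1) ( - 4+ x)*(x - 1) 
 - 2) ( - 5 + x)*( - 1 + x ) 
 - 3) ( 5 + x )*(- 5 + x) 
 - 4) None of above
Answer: 2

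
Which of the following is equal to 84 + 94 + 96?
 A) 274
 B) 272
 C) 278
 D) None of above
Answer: A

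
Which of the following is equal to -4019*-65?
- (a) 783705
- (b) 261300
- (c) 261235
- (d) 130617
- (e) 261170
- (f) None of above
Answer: c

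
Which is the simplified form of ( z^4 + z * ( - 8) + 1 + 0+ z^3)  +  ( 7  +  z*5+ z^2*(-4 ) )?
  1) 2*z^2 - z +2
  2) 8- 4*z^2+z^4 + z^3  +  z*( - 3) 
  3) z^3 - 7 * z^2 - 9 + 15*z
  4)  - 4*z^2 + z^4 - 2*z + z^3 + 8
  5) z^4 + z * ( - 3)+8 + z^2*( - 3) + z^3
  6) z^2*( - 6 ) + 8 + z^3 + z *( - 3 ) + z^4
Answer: 2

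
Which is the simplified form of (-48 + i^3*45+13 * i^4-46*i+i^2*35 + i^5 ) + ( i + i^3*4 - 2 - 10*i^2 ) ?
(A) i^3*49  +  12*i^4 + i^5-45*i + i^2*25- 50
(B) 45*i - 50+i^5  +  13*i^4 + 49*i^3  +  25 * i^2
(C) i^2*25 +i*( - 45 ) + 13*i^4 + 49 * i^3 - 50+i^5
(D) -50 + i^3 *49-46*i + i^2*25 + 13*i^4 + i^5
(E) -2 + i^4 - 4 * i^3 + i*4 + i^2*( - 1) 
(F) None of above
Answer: C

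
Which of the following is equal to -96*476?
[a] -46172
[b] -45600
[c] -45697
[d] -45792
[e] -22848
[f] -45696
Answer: f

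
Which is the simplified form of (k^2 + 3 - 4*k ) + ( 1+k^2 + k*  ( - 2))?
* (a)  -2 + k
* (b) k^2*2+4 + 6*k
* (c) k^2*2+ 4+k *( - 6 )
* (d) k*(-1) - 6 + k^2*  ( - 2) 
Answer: c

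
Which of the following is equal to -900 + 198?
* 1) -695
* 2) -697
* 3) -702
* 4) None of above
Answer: 3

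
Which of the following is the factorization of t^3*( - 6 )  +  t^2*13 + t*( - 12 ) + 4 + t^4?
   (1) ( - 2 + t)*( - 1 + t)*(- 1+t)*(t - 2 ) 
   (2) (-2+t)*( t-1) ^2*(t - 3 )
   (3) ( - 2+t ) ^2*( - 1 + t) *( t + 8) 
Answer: 1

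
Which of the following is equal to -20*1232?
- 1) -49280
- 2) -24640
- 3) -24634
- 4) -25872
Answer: 2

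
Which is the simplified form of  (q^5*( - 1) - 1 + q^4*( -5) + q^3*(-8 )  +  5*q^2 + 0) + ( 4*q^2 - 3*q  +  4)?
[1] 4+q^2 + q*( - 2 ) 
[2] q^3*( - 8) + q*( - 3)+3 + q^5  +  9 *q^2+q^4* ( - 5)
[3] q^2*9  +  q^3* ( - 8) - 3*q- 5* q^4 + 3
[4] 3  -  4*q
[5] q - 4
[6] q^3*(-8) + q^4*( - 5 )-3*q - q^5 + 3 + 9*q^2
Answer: 6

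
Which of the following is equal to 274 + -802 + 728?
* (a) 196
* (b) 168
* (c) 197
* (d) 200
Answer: d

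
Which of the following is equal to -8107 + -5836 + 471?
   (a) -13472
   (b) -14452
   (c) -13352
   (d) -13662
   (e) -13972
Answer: a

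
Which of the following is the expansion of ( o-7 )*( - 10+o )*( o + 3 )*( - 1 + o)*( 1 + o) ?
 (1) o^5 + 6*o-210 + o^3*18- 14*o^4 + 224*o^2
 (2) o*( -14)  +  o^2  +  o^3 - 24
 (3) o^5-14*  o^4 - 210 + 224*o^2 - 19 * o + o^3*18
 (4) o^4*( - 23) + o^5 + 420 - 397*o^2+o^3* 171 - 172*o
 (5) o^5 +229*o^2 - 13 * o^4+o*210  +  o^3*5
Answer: 3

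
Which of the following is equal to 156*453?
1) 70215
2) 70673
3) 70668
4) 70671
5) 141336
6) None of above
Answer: 3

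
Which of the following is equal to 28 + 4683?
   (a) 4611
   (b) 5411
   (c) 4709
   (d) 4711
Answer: d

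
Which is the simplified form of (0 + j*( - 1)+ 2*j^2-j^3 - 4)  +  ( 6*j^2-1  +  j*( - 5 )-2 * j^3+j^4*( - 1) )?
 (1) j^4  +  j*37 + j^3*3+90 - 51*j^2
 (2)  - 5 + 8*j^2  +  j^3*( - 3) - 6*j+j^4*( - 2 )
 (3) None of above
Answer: 3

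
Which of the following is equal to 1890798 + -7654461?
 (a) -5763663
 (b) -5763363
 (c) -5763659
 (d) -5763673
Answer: a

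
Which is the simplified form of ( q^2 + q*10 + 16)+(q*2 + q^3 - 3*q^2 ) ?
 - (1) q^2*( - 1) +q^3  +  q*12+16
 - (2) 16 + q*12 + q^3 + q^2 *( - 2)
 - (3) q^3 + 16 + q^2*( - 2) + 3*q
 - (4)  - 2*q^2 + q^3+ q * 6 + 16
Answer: 2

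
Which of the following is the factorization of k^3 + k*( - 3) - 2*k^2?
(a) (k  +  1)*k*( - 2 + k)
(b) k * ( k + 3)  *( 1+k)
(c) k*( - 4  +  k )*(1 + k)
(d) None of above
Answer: d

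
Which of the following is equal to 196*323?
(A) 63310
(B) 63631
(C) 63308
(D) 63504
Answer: C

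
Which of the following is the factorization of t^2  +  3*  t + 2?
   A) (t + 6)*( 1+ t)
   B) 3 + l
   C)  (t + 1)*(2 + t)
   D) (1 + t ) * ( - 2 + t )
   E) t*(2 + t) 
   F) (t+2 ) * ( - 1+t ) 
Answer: C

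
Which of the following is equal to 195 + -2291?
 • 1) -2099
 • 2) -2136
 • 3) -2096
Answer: 3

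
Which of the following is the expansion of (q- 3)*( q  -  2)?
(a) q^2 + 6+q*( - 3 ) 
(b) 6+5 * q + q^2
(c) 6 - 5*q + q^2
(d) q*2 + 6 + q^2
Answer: c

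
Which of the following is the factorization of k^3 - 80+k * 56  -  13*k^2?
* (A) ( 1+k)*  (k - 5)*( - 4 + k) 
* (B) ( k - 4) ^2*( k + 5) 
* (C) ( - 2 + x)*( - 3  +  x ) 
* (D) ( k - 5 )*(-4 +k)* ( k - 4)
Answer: D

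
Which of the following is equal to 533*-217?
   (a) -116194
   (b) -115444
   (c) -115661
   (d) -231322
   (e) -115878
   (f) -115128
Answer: c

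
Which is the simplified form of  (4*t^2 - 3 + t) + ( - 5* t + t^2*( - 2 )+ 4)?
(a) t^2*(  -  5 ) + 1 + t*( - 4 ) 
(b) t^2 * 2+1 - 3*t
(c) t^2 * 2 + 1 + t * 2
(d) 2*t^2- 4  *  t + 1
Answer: d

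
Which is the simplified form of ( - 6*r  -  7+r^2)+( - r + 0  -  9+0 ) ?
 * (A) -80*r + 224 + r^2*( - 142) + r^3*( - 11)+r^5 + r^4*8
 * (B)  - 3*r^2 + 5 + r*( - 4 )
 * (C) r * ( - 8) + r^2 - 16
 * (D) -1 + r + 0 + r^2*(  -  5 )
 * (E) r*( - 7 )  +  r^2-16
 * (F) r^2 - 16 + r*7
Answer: E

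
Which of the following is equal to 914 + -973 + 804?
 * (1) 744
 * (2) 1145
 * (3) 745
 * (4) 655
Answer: 3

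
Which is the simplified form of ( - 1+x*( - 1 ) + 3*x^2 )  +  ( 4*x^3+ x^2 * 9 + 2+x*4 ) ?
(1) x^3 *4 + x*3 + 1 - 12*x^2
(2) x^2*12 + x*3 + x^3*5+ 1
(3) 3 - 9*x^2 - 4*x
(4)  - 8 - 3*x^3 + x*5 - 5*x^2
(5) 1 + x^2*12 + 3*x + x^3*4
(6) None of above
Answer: 5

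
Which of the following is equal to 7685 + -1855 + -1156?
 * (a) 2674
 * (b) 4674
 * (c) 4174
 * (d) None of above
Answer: b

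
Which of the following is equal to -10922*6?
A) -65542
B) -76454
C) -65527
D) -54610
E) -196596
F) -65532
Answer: F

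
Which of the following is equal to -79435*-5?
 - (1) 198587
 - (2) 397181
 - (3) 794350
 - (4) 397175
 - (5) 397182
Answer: 4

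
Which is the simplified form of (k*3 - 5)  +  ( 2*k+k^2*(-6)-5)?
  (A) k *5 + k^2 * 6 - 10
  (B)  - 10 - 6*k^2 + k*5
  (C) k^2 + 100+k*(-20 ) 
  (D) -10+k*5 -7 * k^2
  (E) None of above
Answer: B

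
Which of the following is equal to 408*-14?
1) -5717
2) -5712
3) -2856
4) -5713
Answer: 2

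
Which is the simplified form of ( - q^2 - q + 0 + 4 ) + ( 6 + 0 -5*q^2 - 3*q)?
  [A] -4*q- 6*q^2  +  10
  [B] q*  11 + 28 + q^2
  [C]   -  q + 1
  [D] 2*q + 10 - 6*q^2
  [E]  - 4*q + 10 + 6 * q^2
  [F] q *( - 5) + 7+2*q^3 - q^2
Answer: A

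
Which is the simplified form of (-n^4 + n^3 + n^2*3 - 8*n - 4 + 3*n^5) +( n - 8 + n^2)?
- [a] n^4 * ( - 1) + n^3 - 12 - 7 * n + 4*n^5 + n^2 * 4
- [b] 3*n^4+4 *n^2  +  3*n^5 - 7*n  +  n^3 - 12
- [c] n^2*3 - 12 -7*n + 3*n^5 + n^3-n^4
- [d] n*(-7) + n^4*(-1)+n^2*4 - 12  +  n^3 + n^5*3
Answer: d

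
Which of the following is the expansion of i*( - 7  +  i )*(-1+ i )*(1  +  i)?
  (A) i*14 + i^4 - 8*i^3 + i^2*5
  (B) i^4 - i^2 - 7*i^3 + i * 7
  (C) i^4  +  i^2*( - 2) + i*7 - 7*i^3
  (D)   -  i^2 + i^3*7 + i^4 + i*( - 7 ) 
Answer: B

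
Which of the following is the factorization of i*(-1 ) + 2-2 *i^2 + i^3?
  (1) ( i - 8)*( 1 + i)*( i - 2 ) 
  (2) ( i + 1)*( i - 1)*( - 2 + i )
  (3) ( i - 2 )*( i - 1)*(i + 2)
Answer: 2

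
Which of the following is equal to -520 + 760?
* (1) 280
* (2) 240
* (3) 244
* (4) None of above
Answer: 2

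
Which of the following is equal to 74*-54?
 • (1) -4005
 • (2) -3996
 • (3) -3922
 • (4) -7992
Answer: 2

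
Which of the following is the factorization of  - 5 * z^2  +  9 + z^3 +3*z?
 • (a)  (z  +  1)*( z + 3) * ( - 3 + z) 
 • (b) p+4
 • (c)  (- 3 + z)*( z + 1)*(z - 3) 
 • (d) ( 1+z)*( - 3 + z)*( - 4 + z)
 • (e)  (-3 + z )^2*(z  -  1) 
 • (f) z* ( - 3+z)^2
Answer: c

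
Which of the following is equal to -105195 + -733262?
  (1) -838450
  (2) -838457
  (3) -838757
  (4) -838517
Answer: 2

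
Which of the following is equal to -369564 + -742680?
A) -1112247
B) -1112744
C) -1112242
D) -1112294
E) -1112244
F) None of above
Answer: E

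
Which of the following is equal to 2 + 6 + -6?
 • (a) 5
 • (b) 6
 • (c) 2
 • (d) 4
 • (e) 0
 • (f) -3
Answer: c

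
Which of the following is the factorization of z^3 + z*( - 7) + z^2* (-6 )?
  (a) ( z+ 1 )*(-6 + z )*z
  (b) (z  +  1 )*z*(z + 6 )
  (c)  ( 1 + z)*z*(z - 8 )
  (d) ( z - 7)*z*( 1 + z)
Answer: d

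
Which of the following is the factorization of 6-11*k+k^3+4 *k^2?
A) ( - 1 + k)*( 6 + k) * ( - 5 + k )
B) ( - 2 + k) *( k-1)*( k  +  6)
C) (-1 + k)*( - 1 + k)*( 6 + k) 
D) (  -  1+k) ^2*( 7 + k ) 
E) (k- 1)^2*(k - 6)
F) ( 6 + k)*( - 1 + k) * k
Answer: C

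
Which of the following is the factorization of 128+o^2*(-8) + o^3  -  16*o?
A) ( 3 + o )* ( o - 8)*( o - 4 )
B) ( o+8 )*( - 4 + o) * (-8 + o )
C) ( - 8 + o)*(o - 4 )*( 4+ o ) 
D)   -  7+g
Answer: C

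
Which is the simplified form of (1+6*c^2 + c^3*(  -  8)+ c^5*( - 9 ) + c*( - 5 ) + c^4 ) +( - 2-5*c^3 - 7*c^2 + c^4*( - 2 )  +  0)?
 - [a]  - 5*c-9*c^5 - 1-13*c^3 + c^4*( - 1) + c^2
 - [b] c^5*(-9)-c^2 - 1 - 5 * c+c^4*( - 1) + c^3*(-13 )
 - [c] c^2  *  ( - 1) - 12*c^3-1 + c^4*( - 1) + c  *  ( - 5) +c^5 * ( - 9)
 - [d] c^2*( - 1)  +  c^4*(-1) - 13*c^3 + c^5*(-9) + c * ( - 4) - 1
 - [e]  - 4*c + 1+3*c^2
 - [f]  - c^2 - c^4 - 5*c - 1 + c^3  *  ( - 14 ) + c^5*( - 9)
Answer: b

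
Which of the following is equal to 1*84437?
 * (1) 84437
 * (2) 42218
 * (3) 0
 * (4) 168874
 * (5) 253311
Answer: 1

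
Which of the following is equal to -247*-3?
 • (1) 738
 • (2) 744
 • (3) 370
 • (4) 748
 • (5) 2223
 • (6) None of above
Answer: 6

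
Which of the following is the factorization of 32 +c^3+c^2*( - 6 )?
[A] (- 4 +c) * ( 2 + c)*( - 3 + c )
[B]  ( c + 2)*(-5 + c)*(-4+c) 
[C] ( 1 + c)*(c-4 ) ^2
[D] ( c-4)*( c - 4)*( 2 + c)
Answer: D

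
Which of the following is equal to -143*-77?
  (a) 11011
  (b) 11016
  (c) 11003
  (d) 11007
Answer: a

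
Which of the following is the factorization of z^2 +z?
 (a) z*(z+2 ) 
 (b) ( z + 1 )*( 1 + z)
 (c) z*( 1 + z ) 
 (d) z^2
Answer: c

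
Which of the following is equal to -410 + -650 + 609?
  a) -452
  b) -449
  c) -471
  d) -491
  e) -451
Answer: e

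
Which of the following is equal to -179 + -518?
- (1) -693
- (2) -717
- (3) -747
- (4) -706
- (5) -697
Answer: 5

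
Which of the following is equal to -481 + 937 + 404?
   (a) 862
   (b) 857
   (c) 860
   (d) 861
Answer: c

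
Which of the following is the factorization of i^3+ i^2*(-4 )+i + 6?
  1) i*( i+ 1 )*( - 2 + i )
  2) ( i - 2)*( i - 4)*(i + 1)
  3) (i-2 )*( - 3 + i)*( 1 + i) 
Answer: 3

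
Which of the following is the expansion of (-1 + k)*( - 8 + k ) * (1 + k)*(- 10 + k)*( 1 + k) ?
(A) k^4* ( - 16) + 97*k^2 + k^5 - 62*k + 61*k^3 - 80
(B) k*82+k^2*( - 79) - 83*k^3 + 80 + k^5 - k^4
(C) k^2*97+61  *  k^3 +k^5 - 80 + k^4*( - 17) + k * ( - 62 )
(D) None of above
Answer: C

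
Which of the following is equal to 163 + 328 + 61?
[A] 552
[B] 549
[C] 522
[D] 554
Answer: A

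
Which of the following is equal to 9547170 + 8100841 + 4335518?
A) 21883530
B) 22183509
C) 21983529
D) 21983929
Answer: C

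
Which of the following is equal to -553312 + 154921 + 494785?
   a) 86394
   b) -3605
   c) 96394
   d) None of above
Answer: c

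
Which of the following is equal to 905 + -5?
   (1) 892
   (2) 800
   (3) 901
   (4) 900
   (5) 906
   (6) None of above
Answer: 4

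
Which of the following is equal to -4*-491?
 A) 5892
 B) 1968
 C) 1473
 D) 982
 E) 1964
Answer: E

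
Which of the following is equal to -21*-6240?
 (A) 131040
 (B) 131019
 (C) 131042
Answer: A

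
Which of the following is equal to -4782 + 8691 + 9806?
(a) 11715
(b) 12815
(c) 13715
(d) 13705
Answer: c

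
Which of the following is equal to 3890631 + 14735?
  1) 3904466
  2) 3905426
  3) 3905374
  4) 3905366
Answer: 4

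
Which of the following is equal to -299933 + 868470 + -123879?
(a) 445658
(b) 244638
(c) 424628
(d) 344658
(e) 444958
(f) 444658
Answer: f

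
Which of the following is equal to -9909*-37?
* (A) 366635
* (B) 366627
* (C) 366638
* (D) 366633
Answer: D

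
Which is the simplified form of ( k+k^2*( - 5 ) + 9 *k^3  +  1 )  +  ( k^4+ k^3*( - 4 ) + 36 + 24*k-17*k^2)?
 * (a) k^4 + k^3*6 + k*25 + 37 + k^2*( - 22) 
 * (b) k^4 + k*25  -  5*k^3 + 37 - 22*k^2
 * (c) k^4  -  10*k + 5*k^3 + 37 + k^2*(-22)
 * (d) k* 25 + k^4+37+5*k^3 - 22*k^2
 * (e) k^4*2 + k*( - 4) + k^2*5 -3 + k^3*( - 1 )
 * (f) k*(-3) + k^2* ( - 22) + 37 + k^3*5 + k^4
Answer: d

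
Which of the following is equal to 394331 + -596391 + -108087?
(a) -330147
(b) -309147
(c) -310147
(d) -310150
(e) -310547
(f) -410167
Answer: c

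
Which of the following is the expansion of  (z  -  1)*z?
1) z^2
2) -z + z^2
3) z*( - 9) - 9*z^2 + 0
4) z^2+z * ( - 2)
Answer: 2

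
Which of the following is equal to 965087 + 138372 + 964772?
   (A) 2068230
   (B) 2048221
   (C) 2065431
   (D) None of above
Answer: D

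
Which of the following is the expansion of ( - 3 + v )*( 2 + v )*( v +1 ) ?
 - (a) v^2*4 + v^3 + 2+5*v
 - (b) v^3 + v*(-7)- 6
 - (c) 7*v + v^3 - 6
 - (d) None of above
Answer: b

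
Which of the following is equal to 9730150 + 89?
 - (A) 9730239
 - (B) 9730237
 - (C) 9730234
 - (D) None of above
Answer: A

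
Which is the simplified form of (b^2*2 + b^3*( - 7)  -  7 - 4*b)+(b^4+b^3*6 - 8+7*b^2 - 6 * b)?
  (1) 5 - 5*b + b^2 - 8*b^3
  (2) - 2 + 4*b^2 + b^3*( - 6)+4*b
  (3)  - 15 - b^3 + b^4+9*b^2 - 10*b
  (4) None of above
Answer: 3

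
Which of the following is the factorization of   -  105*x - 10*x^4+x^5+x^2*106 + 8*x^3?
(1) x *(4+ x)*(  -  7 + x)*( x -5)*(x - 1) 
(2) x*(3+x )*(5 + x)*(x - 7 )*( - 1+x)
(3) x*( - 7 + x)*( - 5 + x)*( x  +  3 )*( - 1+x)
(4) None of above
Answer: 3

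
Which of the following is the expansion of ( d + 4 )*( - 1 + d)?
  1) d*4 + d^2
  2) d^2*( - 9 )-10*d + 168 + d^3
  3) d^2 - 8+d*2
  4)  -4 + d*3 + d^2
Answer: 4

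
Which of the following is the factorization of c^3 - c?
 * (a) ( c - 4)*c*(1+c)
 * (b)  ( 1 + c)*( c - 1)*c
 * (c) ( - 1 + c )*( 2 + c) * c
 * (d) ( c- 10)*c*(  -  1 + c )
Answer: b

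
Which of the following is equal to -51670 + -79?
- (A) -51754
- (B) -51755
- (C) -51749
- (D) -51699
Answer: C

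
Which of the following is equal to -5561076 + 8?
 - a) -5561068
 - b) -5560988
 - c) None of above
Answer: a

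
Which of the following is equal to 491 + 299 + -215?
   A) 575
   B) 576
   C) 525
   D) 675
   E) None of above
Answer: A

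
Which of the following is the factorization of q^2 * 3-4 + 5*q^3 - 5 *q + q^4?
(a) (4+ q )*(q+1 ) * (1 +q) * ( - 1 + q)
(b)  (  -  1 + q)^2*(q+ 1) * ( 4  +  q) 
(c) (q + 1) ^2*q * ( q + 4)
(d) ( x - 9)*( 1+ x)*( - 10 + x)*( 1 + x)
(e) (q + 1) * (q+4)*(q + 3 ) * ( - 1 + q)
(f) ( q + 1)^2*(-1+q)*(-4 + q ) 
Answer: a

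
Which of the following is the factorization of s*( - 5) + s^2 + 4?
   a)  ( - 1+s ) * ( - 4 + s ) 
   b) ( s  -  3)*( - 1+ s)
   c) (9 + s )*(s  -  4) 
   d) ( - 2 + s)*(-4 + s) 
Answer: a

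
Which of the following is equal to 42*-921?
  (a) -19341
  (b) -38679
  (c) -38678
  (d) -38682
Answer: d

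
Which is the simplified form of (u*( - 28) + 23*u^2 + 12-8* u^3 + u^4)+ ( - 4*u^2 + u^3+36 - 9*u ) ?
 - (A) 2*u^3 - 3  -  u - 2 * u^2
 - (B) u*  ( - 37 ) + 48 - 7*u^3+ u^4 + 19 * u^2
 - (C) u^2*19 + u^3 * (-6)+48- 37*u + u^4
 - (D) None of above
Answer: B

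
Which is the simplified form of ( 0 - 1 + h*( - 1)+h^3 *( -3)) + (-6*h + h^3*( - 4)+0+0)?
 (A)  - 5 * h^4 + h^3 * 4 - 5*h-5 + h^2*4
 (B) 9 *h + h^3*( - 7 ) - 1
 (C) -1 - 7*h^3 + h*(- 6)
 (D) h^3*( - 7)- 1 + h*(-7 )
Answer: D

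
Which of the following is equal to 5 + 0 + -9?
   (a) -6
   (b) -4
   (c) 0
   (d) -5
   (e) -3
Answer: b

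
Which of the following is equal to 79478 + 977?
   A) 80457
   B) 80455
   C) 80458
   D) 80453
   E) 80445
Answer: B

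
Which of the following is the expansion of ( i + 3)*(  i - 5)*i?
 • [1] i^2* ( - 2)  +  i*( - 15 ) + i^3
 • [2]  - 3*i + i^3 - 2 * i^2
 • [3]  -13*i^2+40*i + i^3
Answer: 1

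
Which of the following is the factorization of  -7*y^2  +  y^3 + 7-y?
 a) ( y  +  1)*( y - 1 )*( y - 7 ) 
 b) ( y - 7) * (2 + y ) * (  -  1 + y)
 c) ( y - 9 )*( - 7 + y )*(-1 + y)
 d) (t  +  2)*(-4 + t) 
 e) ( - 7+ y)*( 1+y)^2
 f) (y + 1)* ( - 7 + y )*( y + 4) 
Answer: a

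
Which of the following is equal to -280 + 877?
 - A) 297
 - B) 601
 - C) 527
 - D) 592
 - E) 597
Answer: E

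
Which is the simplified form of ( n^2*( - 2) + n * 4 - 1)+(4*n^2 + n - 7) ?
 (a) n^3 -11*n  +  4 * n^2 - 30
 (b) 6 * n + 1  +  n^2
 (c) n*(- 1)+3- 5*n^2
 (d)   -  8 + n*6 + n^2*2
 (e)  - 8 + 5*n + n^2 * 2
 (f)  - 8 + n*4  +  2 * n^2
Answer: e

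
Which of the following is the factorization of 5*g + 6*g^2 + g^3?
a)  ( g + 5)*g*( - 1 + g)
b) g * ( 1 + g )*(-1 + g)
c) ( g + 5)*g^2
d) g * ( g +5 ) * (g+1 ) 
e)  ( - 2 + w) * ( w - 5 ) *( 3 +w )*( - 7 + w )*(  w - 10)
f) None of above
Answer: d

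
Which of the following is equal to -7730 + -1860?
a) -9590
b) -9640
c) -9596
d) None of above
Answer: a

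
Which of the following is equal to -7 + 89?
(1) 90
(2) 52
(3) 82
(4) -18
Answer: 3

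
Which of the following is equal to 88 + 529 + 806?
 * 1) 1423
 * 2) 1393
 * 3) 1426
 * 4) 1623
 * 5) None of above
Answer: 1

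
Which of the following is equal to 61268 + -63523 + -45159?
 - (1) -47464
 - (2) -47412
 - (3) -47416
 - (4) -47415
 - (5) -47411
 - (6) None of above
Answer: 6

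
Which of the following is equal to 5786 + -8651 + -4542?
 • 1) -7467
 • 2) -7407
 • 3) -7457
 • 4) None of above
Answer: 2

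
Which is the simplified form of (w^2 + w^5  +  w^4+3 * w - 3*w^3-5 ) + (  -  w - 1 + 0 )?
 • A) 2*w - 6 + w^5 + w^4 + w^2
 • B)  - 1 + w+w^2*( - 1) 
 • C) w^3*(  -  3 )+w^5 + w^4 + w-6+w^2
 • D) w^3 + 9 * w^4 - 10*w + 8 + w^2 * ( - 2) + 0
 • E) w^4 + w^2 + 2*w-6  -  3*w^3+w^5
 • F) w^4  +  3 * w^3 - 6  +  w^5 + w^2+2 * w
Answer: E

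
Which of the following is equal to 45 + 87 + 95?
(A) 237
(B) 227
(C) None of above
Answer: B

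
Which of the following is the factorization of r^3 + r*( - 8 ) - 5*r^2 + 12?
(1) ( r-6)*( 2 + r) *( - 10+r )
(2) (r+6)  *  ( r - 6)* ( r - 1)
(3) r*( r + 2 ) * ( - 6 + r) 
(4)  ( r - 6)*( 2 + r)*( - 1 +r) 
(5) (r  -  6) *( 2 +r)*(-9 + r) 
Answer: 4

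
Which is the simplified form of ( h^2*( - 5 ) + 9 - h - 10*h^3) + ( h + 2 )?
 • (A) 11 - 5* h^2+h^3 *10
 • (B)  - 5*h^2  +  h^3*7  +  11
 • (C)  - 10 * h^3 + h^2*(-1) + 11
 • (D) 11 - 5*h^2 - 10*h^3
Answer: D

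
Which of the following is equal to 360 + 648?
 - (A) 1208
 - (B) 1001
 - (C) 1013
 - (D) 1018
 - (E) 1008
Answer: E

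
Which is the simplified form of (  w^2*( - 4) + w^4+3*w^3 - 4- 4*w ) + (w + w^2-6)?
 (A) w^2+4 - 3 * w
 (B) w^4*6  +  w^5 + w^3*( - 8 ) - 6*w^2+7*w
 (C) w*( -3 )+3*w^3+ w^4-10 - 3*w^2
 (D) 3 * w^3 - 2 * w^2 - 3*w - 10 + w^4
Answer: C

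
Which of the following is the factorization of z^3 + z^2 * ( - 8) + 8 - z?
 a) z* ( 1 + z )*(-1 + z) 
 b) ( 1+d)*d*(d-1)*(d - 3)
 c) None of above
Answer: c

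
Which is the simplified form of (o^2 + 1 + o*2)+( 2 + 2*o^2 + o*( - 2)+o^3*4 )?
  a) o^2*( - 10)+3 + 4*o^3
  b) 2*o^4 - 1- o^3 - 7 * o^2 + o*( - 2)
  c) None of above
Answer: c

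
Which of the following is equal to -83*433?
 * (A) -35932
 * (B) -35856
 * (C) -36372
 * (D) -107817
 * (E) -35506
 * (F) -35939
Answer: F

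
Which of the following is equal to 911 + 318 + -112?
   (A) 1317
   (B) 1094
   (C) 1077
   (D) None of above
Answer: D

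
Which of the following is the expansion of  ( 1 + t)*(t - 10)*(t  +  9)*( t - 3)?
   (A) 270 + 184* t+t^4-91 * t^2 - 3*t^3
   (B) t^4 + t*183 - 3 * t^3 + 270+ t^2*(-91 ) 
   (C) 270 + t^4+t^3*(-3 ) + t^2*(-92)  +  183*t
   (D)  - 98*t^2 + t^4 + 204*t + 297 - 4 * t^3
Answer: B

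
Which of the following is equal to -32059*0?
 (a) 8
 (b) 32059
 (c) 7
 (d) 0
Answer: d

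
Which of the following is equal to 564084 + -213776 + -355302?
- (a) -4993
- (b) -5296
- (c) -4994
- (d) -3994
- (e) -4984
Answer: c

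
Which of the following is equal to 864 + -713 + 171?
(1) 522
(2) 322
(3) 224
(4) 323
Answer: 2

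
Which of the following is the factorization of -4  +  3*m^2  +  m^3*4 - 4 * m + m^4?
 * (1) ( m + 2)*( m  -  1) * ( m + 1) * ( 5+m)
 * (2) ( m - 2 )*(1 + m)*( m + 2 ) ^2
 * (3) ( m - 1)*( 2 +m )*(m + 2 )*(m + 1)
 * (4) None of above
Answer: 3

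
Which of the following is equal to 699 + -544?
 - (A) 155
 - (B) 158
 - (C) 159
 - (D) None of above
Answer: A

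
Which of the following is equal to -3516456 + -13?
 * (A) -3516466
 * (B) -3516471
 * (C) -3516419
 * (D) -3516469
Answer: D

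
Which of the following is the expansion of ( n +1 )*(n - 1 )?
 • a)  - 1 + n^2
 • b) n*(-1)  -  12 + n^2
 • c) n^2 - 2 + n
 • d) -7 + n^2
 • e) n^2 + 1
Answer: a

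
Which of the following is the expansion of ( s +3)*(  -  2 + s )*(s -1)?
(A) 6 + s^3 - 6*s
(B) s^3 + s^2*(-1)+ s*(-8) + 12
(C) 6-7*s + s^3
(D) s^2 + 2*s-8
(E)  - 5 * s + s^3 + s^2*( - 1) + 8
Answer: C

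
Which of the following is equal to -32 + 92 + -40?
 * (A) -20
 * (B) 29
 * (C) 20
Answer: C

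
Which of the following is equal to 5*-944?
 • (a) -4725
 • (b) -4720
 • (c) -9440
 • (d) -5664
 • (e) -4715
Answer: b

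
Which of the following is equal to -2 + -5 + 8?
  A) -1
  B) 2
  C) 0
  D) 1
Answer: D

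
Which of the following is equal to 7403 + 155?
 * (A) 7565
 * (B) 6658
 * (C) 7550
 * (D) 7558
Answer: D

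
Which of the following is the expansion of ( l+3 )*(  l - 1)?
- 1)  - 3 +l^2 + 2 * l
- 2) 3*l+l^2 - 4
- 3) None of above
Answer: 1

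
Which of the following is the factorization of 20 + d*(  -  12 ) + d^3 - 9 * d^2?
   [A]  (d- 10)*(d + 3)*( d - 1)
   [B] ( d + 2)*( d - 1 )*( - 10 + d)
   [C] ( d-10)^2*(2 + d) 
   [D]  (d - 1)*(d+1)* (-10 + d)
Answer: B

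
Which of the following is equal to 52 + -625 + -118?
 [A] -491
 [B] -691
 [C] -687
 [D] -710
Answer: B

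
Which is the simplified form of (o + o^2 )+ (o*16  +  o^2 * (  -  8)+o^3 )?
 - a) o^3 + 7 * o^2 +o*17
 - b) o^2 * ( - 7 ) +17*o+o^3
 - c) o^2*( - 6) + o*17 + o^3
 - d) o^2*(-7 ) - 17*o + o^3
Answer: b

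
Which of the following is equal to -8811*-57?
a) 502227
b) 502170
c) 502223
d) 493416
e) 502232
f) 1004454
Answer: a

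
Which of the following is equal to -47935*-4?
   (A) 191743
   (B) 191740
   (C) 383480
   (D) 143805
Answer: B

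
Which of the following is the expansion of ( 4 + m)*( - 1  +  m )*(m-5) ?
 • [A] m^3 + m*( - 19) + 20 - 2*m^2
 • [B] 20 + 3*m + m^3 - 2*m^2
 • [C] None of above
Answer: A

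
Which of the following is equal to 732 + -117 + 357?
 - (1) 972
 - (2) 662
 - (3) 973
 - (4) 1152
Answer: 1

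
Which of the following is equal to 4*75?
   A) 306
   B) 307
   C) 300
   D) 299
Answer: C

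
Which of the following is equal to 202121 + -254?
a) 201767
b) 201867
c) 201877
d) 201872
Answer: b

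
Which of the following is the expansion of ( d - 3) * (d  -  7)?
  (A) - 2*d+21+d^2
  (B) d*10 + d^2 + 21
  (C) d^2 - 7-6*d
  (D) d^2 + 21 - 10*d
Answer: D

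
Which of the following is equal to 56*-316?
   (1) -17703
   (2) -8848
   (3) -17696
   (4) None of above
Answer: 3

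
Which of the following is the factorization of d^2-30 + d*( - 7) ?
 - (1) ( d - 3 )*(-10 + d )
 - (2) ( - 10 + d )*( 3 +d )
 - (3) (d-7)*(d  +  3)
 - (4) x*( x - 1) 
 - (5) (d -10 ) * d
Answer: 2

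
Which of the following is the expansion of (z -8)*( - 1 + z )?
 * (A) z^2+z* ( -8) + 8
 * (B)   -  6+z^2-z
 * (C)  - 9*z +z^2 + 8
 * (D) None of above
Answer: C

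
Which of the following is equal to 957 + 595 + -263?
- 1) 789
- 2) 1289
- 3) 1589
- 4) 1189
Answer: 2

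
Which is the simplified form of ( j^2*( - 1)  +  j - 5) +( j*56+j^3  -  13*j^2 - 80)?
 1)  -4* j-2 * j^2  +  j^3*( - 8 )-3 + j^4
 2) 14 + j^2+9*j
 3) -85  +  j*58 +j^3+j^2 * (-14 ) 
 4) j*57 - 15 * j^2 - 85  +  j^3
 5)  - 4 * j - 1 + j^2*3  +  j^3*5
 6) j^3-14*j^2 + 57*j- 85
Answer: 6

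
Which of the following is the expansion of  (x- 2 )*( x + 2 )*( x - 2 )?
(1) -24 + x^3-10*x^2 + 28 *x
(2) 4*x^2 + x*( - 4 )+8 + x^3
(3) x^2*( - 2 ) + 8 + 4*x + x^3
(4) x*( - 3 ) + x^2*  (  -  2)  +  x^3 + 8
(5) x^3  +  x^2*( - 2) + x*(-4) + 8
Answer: 5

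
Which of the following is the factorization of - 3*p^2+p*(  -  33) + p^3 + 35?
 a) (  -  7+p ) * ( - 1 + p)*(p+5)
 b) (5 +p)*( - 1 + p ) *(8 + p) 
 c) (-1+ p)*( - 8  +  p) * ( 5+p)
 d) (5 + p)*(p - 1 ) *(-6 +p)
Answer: a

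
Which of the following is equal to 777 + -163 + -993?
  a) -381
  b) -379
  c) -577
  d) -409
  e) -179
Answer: b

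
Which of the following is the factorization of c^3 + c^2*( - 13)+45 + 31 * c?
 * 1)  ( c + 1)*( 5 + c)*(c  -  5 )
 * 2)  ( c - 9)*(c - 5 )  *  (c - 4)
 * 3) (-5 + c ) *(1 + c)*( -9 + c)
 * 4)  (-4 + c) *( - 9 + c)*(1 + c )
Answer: 3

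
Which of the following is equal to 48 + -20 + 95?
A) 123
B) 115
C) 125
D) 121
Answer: A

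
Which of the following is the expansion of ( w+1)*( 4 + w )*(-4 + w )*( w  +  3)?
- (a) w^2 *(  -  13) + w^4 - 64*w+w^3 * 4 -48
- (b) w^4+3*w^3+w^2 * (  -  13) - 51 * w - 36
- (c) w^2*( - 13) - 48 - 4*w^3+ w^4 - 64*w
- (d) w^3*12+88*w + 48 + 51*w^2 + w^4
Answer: a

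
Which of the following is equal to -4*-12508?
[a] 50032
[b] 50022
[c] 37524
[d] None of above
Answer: a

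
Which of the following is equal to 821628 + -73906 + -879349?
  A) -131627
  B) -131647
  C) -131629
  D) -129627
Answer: A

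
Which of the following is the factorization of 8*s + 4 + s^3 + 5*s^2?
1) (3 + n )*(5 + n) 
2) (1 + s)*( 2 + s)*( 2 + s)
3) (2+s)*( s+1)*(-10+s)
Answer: 2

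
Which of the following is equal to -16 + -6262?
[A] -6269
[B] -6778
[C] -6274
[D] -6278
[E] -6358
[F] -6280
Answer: D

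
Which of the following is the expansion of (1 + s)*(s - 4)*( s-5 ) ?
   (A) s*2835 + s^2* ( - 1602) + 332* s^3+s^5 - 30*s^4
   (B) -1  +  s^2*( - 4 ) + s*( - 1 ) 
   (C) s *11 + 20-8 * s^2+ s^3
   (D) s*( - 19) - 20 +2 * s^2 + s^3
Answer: C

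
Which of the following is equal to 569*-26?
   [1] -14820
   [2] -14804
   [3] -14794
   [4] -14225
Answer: 3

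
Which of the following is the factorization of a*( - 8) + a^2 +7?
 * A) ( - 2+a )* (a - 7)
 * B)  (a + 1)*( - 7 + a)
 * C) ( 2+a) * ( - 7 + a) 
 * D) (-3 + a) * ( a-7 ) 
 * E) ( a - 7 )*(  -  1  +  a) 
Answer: E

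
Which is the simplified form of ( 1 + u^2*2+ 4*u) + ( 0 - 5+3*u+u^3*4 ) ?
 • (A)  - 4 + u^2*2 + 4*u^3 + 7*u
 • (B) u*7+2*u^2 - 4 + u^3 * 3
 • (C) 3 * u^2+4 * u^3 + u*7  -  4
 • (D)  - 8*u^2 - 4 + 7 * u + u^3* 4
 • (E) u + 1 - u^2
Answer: A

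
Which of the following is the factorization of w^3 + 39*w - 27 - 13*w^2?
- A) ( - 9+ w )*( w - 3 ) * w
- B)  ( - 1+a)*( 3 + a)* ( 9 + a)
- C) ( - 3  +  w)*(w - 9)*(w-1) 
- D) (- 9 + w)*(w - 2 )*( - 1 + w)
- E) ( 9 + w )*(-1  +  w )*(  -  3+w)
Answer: C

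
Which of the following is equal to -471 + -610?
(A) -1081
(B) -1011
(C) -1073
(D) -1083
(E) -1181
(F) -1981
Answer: A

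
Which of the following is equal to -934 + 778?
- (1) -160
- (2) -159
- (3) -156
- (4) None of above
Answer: 3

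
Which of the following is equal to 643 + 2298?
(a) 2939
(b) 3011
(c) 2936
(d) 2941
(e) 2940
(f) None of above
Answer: d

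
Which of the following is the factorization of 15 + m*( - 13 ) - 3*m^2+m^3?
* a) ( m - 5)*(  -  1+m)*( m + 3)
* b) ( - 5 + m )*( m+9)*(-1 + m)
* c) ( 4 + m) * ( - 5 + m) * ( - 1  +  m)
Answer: a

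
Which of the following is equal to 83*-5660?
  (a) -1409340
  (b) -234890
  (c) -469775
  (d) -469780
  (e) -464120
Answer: d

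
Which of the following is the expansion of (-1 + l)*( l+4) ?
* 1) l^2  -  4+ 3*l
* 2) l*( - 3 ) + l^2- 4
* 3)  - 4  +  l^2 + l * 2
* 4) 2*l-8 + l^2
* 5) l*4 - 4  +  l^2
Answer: 1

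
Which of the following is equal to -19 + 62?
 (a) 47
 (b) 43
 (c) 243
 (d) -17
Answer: b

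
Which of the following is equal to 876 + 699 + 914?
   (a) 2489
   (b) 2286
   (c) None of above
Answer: a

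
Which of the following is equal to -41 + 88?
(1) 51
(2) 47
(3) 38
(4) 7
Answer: 2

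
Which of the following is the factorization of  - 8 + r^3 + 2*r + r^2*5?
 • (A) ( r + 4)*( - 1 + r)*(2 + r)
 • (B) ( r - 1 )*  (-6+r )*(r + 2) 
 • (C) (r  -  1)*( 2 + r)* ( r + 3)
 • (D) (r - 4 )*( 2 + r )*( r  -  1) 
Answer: A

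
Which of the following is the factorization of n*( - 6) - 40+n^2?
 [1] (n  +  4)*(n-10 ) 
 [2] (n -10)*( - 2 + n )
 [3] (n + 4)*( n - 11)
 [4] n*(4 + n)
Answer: 1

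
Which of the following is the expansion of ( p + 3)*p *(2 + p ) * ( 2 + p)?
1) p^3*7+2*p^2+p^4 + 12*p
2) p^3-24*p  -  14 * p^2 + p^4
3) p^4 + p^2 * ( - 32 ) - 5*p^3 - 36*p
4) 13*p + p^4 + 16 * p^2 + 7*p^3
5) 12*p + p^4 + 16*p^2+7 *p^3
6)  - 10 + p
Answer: 5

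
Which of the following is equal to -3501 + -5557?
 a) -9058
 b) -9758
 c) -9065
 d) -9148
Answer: a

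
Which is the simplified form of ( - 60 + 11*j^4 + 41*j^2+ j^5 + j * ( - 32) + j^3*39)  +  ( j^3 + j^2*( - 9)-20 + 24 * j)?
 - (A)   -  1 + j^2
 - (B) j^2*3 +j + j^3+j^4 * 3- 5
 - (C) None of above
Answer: C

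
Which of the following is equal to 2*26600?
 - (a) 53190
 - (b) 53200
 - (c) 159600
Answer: b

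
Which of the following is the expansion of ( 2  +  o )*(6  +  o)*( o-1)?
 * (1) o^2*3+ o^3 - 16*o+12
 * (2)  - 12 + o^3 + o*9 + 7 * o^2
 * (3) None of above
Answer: 3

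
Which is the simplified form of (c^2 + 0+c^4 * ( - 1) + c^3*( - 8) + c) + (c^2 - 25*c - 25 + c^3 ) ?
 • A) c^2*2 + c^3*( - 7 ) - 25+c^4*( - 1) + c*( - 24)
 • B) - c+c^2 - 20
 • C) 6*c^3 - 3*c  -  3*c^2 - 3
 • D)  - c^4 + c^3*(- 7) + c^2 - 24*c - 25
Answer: A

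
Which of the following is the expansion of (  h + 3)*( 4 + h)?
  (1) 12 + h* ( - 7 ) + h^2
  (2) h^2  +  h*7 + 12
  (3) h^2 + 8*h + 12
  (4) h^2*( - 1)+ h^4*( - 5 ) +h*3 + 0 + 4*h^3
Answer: 2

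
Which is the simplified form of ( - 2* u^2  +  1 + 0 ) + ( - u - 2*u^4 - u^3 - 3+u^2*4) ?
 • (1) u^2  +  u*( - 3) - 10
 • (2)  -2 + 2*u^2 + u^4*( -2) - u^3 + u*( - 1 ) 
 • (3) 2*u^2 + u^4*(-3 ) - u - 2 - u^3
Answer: 2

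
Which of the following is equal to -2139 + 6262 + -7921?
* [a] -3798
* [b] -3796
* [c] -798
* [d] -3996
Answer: a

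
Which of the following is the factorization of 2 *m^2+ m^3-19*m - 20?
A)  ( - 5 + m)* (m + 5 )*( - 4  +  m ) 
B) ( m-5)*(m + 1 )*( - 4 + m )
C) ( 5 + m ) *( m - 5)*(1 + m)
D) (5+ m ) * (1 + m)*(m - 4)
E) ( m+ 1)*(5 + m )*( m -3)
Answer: D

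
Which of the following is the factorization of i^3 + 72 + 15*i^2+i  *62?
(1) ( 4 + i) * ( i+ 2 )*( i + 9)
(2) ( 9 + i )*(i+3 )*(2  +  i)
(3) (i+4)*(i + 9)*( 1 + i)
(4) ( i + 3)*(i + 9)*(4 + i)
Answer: 1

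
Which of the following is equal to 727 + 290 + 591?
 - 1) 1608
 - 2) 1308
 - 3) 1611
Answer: 1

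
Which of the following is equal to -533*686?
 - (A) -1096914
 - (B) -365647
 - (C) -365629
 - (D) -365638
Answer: D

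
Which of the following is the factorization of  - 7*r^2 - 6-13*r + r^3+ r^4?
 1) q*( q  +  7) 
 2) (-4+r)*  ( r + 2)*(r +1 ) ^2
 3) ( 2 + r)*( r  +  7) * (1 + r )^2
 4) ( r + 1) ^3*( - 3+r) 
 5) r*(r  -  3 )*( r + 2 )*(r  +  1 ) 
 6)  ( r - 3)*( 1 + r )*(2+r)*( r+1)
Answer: 6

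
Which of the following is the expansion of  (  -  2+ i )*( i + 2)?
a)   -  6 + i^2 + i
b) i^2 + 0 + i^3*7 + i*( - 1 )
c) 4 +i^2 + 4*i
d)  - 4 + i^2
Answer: d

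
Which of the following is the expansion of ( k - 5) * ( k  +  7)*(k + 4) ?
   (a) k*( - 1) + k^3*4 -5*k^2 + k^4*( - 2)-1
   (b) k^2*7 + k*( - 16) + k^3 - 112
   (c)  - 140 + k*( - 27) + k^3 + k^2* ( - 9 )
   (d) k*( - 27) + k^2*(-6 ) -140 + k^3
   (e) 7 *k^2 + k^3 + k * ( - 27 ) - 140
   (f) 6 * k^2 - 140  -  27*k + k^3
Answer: f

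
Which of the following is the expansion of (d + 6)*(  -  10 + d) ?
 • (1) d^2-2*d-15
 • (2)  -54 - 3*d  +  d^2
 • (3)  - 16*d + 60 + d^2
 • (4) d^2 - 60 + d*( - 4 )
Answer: 4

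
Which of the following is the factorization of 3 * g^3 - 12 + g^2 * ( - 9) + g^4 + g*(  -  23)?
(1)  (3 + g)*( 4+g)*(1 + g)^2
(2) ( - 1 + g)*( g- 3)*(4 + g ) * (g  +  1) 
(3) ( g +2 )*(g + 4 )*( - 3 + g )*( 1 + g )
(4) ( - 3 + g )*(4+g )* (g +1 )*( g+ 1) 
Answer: 4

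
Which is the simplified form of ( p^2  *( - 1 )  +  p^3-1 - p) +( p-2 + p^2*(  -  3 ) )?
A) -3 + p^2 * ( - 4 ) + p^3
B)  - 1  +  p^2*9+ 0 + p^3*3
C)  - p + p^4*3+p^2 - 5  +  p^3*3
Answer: A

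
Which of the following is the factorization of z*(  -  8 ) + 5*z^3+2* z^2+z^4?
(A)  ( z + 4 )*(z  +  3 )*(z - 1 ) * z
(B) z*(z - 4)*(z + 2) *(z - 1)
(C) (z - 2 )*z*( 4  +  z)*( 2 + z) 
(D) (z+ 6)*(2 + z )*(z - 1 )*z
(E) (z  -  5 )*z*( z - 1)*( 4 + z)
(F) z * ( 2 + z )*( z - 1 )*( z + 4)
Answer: F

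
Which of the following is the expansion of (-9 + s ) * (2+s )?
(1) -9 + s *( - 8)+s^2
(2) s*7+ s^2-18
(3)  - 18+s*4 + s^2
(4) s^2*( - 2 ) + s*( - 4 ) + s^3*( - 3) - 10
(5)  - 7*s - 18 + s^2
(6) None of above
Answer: 5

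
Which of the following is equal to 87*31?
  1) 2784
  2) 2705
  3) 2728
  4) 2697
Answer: 4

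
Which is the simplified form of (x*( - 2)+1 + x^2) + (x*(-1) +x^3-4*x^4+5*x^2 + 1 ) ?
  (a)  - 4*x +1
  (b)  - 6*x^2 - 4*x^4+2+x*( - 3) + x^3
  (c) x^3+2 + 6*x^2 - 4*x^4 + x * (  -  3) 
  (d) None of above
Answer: c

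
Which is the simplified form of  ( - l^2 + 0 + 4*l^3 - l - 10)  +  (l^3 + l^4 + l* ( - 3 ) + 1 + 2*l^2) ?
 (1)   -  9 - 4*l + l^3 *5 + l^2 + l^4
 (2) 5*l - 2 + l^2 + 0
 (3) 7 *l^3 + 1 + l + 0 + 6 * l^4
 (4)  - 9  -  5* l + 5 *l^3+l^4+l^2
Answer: 1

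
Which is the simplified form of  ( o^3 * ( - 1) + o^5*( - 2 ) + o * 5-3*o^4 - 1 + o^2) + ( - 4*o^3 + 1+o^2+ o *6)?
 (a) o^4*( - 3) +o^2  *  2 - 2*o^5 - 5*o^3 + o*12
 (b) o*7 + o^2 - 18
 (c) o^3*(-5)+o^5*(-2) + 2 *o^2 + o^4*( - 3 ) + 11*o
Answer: c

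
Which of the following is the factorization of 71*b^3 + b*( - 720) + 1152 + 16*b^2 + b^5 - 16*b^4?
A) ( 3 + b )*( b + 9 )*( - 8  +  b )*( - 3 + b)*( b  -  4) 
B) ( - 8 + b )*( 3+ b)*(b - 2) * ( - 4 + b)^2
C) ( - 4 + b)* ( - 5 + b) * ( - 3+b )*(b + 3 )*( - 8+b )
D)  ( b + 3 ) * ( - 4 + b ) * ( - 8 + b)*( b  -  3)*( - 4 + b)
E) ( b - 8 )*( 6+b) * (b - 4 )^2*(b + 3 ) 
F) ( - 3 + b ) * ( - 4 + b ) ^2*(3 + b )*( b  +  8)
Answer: D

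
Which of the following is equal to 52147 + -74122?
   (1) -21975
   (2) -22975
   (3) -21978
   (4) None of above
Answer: 1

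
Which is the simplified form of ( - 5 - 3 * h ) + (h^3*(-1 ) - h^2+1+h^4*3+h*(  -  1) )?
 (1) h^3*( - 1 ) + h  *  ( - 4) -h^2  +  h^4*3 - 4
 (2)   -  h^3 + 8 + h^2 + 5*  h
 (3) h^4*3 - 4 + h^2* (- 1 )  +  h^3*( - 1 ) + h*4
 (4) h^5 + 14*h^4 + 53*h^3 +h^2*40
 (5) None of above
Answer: 1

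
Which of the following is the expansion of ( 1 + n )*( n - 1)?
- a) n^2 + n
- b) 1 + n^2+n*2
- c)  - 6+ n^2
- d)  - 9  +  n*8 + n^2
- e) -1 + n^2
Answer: e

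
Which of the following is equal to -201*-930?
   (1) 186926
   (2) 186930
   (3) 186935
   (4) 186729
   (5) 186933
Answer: 2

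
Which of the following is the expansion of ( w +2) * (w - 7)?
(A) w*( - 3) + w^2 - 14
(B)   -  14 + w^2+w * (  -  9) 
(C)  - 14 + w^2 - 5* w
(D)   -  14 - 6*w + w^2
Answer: C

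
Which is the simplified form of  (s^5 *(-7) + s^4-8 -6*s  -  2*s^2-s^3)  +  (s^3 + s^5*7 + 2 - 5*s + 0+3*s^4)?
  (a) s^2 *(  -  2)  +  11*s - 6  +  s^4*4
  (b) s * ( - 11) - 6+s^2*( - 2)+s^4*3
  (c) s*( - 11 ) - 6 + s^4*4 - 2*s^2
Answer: c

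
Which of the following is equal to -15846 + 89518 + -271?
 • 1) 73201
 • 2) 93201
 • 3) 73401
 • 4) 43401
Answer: 3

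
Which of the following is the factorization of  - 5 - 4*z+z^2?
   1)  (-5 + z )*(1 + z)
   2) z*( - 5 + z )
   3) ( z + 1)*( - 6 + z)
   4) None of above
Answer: 1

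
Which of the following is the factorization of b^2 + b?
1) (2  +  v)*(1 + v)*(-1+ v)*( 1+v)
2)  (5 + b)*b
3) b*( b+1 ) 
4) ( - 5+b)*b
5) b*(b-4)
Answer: 3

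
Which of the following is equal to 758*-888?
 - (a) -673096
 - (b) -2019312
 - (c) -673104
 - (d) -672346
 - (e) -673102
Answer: c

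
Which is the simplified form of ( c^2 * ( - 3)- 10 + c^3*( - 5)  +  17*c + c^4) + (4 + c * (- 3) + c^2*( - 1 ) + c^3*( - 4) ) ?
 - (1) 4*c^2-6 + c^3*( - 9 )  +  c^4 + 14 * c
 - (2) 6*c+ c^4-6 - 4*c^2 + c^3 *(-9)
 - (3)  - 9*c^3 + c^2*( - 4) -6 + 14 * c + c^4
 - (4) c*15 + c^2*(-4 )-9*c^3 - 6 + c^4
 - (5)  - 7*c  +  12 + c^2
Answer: 3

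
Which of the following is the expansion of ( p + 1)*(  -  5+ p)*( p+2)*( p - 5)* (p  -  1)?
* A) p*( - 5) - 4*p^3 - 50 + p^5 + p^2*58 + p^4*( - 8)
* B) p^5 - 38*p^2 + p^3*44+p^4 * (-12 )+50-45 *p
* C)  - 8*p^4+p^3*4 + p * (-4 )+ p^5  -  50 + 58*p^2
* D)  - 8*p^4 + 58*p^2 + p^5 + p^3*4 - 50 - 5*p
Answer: D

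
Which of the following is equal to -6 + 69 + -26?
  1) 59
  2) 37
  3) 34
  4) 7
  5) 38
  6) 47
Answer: 2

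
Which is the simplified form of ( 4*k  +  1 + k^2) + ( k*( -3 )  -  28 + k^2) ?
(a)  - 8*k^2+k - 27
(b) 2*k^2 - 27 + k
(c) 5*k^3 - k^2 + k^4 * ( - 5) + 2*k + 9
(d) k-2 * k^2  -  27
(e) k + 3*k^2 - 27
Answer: b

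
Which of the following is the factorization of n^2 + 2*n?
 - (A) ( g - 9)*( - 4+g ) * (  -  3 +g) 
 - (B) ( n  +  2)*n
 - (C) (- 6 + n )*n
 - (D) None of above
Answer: B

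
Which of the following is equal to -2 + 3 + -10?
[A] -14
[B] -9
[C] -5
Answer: B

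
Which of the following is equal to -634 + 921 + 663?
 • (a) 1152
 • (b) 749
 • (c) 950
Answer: c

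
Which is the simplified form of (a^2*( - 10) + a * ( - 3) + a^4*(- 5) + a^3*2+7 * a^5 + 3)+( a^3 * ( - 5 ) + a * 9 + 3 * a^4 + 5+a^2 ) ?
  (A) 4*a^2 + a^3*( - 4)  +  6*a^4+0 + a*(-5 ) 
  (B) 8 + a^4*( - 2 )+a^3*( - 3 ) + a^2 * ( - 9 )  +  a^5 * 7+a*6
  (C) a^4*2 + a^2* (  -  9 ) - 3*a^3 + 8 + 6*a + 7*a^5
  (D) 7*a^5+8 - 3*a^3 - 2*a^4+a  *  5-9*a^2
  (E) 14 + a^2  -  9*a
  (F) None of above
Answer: B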